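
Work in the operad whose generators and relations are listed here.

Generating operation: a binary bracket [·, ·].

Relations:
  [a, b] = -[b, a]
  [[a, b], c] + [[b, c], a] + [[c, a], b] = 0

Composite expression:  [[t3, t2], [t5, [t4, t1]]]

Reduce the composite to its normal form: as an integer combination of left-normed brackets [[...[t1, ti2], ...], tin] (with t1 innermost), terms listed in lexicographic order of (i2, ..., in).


[[[[t1, t4], t5], t2], t3] - [[[[t1, t4], t5], t3], t2]

Expand each bracket as ab - ba; the t1-initial words give the coefficients.
Composite bracket: [[t3, t2], [t5, [t4, t1]]]
Under [a, b] = ab - ba we get 16 signed associative words (2^4 = 16).
Coefficients come from the t1-initial words:
  the word t1t4t5t2t3 carries sign +1 and contributes +[[[[t1, t4], t5], t2], t3]
  the word t1t4t5t3t2 carries sign -1 and contributes -[[[[t1, t4], t5], t3], t2]


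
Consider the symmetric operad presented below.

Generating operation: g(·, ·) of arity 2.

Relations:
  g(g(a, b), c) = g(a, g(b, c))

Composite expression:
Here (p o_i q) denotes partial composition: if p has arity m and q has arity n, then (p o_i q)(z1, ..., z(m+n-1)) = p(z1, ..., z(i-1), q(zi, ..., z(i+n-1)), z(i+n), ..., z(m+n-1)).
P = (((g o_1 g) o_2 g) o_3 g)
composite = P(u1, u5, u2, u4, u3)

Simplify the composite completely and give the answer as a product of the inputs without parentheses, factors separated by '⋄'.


u1 ⋄ u5 ⋄ u2 ⋄ u4 ⋄ u3

Key point: g is associative — brackets drop, the u-order remains.
g(u2, u4) spells out as u2 ⋄ u4
g(u5, g(u2, u4)) spells out as u5 ⋄ u2 ⋄ u4
g(u1, g(u5, g(u2, u4))) spells out as u1 ⋄ u5 ⋄ u2 ⋄ u4
g(g(u1, g(u5, g(u2, u4))), u3) spells out as u1 ⋄ u5 ⋄ u2 ⋄ u4 ⋄ u3


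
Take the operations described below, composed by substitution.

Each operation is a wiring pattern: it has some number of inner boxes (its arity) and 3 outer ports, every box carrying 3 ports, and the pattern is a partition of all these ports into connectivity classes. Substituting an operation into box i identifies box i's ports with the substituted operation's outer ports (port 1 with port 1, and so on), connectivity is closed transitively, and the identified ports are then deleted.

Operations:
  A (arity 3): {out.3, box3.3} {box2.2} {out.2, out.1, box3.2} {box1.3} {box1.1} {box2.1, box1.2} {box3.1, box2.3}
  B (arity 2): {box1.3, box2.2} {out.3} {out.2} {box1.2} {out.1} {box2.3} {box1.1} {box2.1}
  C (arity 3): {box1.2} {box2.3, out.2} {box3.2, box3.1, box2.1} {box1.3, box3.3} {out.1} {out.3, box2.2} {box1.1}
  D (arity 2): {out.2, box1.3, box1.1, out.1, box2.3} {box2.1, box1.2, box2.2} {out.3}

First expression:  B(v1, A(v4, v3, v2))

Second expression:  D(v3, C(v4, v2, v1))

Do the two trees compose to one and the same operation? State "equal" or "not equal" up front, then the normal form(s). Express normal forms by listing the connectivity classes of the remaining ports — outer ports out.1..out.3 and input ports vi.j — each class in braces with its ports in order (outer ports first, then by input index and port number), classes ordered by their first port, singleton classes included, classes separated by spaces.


not equal: they reduce to {out.1} {out.2} {out.3} {v1.1} {v1.2} {v1.3, v2.2} {v2.1, v3.3} {v2.3} {v3.1, v4.2} {v3.2} {v4.1} {v4.3} and {out.1, out.2, v2.2, v3.1, v3.3} {out.3} {v1.1, v1.2, v2.1} {v1.3, v4.3} {v2.3, v3.2} {v4.1} {v4.2}

Normal form of the first expression: {out.1} {out.2} {out.3} {v1.1} {v1.2} {v1.3, v2.2} {v2.1, v3.3} {v2.3} {v3.1, v4.2} {v3.2} {v4.1} {v4.3}
Normal form of the second expression: {out.1, out.2, v2.2, v3.1, v3.3} {out.3} {v1.1, v1.2, v2.1} {v1.3, v4.3} {v2.3, v3.2} {v4.1} {v4.2}
Different reductions; not equal.


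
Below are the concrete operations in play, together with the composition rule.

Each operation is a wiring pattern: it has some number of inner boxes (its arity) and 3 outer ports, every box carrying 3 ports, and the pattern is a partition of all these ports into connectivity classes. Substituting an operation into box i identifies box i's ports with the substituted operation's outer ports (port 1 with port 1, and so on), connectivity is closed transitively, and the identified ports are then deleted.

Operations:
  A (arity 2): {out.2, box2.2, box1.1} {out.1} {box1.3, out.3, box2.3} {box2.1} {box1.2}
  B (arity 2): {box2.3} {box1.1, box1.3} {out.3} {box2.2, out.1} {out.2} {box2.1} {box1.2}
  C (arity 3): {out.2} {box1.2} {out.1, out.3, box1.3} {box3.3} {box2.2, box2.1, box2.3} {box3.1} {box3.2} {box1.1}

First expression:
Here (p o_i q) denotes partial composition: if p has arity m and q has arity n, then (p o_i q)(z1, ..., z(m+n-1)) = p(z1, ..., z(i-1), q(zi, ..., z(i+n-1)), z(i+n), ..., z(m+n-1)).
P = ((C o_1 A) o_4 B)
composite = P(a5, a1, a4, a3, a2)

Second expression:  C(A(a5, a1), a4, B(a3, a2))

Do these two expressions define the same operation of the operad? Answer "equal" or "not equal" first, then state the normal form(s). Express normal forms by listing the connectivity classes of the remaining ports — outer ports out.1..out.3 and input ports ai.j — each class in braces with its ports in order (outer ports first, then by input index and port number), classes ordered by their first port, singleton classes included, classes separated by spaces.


Reducing the first expression gives {out.1, out.3, a1.3, a5.3} {out.2} {a1.1} {a1.2, a5.1} {a2.1} {a2.2} {a2.3} {a3.1, a3.3} {a3.2} {a4.1, a4.2, a4.3} {a5.2}
Reducing the second expression gives {out.1, out.3, a1.3, a5.3} {out.2} {a1.1} {a1.2, a5.1} {a2.1} {a2.2} {a2.3} {a3.1, a3.3} {a3.2} {a4.1, a4.2, a4.3} {a5.2}
Identical normal forms: equal.

equal: each reduces to {out.1, out.3, a1.3, a5.3} {out.2} {a1.1} {a1.2, a5.1} {a2.1} {a2.2} {a2.3} {a3.1, a3.3} {a3.2} {a4.1, a4.2, a4.3} {a5.2}


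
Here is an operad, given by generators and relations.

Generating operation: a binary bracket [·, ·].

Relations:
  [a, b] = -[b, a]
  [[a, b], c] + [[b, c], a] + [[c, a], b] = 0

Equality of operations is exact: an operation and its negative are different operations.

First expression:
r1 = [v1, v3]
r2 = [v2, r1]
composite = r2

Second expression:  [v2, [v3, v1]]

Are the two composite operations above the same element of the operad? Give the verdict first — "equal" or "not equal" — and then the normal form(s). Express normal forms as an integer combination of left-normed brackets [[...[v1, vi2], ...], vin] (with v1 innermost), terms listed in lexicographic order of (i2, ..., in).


not equal — first -[[v1, v3], v2], second [[v1, v3], v2]

In normal form, the first expression is -[[v1, v3], v2]
In normal form, the second expression is [[v1, v3], v2]
No match — not equal.


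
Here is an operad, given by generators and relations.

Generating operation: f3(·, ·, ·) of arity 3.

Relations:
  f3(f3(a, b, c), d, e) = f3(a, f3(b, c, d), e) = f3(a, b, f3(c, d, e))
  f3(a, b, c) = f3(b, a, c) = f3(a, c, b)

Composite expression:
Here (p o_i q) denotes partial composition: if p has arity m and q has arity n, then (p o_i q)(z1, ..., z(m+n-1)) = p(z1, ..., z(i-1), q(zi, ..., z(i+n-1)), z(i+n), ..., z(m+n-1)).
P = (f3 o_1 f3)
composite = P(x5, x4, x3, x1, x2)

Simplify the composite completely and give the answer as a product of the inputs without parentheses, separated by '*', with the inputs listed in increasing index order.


x1 * x2 * x3 * x4 * x5

Key point: f3 commutes, so take the x-inputs in any fixed order.
f3(x5, x4, x3) linearizes to x5 * x4 * x3
f3(f3(x5, x4, x3), x1, x2) linearizes to x5 * x4 * x3 * x1 * x2
reordering the factors by index: x1 * x2 * x3 * x4 * x5


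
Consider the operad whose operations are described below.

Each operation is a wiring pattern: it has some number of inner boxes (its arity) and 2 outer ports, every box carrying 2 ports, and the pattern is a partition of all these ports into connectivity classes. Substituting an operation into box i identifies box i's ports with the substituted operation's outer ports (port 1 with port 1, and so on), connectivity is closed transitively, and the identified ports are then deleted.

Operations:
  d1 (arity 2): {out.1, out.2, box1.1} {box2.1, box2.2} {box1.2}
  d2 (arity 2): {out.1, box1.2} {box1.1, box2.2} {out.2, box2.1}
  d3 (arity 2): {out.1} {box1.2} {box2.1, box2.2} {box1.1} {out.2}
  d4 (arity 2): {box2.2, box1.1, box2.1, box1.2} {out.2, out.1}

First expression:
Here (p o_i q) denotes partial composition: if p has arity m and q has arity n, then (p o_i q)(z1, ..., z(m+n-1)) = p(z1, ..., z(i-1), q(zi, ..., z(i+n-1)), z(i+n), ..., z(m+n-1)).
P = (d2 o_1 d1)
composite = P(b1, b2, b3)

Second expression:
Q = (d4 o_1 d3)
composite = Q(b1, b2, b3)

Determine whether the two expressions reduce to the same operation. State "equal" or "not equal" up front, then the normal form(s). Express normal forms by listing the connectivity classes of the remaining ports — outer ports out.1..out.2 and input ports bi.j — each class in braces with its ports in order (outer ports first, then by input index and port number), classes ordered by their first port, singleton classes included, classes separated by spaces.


not equal: they reduce to {out.1, b1.1, b3.2} {out.2, b3.1} {b1.2} {b2.1, b2.2} and {out.1, out.2} {b1.1} {b1.2} {b2.1, b2.2} {b3.1, b3.2}

The first composite normalizes to {out.1, b1.1, b3.2} {out.2, b3.1} {b1.2} {b2.1, b2.2}
The second composite normalizes to {out.1, out.2} {b1.1} {b1.2} {b2.1, b2.2} {b3.1, b3.2}
No match — not equal.


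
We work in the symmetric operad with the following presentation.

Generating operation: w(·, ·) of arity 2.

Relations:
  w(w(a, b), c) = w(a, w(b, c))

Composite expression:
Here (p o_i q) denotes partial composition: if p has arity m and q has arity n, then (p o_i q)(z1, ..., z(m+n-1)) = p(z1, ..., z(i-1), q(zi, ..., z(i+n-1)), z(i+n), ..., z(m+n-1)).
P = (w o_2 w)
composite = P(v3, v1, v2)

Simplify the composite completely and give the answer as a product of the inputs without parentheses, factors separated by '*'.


v3 * v1 * v2


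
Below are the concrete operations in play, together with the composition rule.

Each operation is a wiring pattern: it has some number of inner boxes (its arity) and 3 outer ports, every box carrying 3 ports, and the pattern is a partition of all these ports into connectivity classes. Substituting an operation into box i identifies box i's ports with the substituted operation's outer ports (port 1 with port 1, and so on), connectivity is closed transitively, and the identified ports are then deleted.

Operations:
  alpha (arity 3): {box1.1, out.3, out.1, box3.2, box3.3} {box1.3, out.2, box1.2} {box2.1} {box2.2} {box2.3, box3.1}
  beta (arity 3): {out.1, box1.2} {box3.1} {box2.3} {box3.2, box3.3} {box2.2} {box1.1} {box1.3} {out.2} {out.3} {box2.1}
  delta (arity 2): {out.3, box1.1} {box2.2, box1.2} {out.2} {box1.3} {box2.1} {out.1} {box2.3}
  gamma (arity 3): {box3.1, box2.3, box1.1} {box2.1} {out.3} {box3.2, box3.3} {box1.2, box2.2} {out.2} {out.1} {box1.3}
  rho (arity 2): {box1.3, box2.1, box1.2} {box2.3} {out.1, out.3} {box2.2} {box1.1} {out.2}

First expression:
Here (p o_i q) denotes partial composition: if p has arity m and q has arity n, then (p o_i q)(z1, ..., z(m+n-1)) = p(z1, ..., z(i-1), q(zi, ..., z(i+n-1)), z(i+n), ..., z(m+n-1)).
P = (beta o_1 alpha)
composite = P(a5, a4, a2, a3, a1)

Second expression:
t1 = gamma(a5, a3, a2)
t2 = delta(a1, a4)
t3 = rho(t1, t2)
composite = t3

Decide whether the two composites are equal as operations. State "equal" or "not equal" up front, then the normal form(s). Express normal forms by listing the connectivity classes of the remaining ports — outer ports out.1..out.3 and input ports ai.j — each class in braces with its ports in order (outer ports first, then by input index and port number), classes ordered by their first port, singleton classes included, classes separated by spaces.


The first expression reduces to {out.1, a5.2, a5.3} {out.2} {out.3} {a1.1} {a1.2, a1.3} {a2.1, a4.3} {a2.2, a2.3, a5.1} {a3.1} {a3.2} {a3.3} {a4.1} {a4.2}
The second expression reduces to {out.1, out.3} {out.2} {a1.1} {a1.2, a4.2} {a1.3} {a2.1, a3.3, a5.1} {a2.2, a2.3} {a3.1} {a3.2, a5.2} {a4.1} {a4.3} {a5.3}
The normal forms differ: not equal.

not equal — first {out.1, a5.2, a5.3} {out.2} {out.3} {a1.1} {a1.2, a1.3} {a2.1, a4.3} {a2.2, a2.3, a5.1} {a3.1} {a3.2} {a3.3} {a4.1} {a4.2}, second {out.1, out.3} {out.2} {a1.1} {a1.2, a4.2} {a1.3} {a2.1, a3.3, a5.1} {a2.2, a2.3} {a3.1} {a3.2, a5.2} {a4.1} {a4.3} {a5.3}


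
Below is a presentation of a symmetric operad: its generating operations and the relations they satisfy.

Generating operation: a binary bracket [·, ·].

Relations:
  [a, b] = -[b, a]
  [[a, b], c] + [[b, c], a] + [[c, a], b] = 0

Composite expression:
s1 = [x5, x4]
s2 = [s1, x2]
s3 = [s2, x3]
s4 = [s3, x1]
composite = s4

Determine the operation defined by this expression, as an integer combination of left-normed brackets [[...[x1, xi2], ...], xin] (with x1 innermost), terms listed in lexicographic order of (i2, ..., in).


-[[[[x1, x2], x4], x5], x3] + [[[[x1, x2], x5], x4], x3] + [[[[x1, x3], x2], x4], x5] - [[[[x1, x3], x2], x5], x4] - [[[[x1, x3], x4], x5], x2] + [[[[x1, x3], x5], x4], x2] + [[[[x1, x4], x5], x2], x3] - [[[[x1, x5], x4], x2], x3]

Skip Jacobi rewriting: expand, keep x1-initial words, read off terms.
Composite bracket: [[[[x5, x4], x2], x3], x1]
Expanding via [a, b] = ab - ba: 16 signed words (2^4 = 16).
Collect the words opening with x1:
  word x1x2x4x5x3 has sign -1, contributing -[[[[x1, x2], x4], x5], x3]
  word x1x2x5x4x3 has sign +1, contributing +[[[[x1, x2], x5], x4], x3]
  word x1x3x2x4x5 has sign +1, contributing +[[[[x1, x3], x2], x4], x5]
  word x1x3x2x5x4 has sign -1, contributing -[[[[x1, x3], x2], x5], x4]
  word x1x3x4x5x2 has sign -1, contributing -[[[[x1, x3], x4], x5], x2]
  word x1x3x5x4x2 has sign +1, contributing +[[[[x1, x3], x5], x4], x2]
  word x1x4x5x2x3 has sign +1, contributing +[[[[x1, x4], x5], x2], x3]
  word x1x5x4x2x3 has sign -1, contributing -[[[[x1, x5], x4], x2], x3]


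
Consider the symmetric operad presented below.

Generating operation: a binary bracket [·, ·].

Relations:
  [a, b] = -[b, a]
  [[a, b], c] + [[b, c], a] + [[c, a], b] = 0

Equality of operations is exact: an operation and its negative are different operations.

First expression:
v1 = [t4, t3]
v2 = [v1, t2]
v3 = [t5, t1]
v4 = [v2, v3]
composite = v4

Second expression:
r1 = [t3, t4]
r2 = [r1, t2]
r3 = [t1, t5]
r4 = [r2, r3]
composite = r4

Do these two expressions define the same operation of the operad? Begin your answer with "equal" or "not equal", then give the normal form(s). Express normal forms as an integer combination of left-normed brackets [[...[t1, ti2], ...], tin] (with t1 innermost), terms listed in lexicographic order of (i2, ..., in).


Normal form of the first expression: [[[[t1, t5], t2], t3], t4] - [[[[t1, t5], t2], t4], t3] - [[[[t1, t5], t3], t4], t2] + [[[[t1, t5], t4], t3], t2]
Normal form of the second expression: [[[[t1, t5], t2], t3], t4] - [[[[t1, t5], t2], t4], t3] - [[[[t1, t5], t3], t4], t2] + [[[[t1, t5], t4], t3], t2]
Both agree, so they are equal.

equal: each reduces to [[[[t1, t5], t2], t3], t4] - [[[[t1, t5], t2], t4], t3] - [[[[t1, t5], t3], t4], t2] + [[[[t1, t5], t4], t3], t2]


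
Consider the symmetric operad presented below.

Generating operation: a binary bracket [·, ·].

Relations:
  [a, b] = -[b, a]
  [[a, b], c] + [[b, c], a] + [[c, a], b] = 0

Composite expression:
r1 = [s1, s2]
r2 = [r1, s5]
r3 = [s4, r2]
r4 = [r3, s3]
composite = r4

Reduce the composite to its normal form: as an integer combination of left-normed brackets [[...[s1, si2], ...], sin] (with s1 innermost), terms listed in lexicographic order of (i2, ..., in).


-[[[[s1, s2], s5], s4], s3]

Expand each bracket as ab - ba; the s1-initial words give the coefficients.
Composite bracket: [[s4, [[s1, s2], s5]], s3]
The bracket unfolds into 16 signed words via [a, b] = ab - ba (2^4 = 16).
Words beginning with s1 determine it all:
  the word s1s2s5s4s3 carries sign -1 and contributes -[[[[s1, s2], s5], s4], s3]


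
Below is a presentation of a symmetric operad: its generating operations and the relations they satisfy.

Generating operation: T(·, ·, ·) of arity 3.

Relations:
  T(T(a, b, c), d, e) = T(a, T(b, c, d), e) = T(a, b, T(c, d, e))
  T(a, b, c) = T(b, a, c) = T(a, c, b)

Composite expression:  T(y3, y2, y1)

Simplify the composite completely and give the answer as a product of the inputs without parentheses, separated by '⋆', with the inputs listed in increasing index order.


y1 ⋆ y2 ⋆ y3

Shape and order are irrelevant to T; the y-input set decides.
T(y3, y2, y1) spells out as y3 ⋆ y2 ⋆ y1
commutativity sorts the factors: y1 ⋆ y2 ⋆ y3


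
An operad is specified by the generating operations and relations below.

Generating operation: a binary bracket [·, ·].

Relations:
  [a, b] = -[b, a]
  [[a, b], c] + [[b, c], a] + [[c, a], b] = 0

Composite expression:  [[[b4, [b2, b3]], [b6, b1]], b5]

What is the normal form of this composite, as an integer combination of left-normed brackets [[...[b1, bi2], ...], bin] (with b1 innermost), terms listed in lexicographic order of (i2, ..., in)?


-[[[[[b1, b6], b2], b3], b4], b5] + [[[[[b1, b6], b3], b2], b4], b5] + [[[[[b1, b6], b4], b2], b3], b5] - [[[[[b1, b6], b4], b3], b2], b5]


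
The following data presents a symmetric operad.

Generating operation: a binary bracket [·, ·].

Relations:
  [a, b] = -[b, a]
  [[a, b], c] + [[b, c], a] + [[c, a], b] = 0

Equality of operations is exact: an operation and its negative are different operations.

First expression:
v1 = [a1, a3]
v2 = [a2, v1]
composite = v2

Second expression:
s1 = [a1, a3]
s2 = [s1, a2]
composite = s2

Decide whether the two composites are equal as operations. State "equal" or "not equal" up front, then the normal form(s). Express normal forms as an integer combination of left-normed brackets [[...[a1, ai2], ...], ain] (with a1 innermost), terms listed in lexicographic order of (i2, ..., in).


not equal; the first gives -[[a1, a3], a2] and the second [[a1, a3], a2]

Normal form of the first expression: -[[a1, a3], a2]
Normal form of the second expression: [[a1, a3], a2]
No match — not equal.


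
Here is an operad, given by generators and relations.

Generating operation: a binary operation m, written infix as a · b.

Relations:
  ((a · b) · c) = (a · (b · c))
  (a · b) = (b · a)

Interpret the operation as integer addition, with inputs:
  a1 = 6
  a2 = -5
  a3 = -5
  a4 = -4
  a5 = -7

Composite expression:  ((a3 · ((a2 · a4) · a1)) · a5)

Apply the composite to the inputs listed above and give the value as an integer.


-15

(a2 · a4) = -9
((a2 · a4) · a1) = -3
(a3 · ((a2 · a4) · a1)) = -8
((a3 · ((a2 · a4) · a1)) · a5) = -15


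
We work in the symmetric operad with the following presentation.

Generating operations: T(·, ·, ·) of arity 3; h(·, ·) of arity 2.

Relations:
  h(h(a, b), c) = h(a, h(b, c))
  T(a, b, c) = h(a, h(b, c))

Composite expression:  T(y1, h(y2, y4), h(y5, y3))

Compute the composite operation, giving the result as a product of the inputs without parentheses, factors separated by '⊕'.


y1 ⊕ y2 ⊕ y4 ⊕ y5 ⊕ y3

The T-tree's shape is irrelevant; the y-reading-order decides.
h(y2, y4) reduces to y2 ⊕ y4
h(y5, y3) reduces to y5 ⊕ y3
T(y1, h(y2, y4), h(y5, y3)) reduces to y1 ⊕ y2 ⊕ y4 ⊕ y5 ⊕ y3


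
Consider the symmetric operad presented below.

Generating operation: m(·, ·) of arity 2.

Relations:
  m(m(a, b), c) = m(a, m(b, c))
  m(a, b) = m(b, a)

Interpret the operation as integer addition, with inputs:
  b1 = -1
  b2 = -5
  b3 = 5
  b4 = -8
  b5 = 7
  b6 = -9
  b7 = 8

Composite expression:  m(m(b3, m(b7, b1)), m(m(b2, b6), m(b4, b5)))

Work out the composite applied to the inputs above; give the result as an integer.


-3


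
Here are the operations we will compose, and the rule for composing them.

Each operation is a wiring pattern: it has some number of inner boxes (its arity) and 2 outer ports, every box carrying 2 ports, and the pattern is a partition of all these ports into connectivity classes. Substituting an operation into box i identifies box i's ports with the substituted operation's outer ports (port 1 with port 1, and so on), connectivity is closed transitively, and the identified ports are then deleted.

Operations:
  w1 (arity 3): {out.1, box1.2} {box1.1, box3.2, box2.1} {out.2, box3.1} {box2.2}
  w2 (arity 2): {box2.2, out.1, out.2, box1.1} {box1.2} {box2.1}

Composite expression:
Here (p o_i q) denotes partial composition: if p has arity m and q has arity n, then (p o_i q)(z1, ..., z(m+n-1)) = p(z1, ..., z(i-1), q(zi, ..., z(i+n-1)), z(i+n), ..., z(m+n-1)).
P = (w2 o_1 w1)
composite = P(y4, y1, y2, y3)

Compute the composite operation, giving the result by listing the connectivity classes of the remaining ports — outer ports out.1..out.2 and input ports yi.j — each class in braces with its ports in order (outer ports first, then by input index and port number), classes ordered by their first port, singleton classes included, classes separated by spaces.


{out.1, out.2, y3.2, y4.2} {y1.1, y2.2, y4.1} {y1.2} {y2.1} {y3.1}

Treat the ports identified at w2 as solder joints: merge, then drop.
the subtree at w1 composes to {out.1, y4.2} {out.2, y2.1} {y1.1, y2.2, y4.1} {y1.2} on (y4, y1, y2); out.j = own outer ports
the subtree at w2 composes to {out.1, out.2, y3.2, y4.2} {y1.1, y2.2, y4.1} {y1.2} {y2.1} {y3.1} on (y4, y1, y2, y3); out.j = own outer ports


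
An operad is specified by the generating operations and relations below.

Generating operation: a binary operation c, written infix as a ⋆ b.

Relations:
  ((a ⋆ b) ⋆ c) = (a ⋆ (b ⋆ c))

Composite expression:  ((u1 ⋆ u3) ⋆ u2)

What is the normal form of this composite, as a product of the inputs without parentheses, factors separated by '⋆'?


u1 ⋆ u3 ⋆ u2

All parenthesizations of c agree; list the u-inputs left to right.
(u1 ⋆ u3) reduces to u1 ⋆ u3
((u1 ⋆ u3) ⋆ u2) reduces to u1 ⋆ u3 ⋆ u2


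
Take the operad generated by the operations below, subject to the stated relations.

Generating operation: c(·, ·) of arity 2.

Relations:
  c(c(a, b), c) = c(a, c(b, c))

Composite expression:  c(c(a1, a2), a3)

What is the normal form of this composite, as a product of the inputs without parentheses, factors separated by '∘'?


Under associativity of c, the answer is the a's in reading order.
c(a1, a2) linearizes to a1 ∘ a2
c(c(a1, a2), a3) linearizes to a1 ∘ a2 ∘ a3

a1 ∘ a2 ∘ a3


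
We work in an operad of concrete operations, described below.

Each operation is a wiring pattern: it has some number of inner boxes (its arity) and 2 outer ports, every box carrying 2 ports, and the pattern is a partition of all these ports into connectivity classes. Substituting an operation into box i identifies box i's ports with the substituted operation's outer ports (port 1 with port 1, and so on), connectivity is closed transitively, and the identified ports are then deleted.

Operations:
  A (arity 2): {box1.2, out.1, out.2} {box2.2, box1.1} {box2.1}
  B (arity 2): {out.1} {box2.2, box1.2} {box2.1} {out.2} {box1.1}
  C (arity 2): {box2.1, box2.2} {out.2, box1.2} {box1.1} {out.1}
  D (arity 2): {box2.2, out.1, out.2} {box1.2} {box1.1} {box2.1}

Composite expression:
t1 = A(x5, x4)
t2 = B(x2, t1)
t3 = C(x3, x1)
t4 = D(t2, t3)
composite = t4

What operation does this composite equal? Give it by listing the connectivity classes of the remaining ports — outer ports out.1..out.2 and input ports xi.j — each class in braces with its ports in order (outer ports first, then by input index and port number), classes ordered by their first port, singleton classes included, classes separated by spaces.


{out.1, out.2, x3.2} {x1.1, x1.2} {x2.1} {x2.2, x5.2} {x3.1} {x4.1} {x4.2, x5.1}

Connectivity passes through glued D-boundaries; trace each wire chain.
the subtree at A composes to {out.1, out.2, x5.2} {x4.1} {x4.2, x5.1} on (x5, x4); out.j = own outer ports
the subtree at B composes to {out.1} {out.2} {x2.1} {x2.2, x5.2} {x4.1} {x4.2, x5.1} on (x2, x5, x4); out.j = own outer ports
the subtree at C composes to {out.1} {out.2, x3.2} {x1.1, x1.2} {x3.1} on (x3, x1); out.j = own outer ports
the subtree at D composes to {out.1, out.2, x3.2} {x1.1, x1.2} {x2.1} {x2.2, x5.2} {x3.1} {x4.1} {x4.2, x5.1} on (x2, x5, x4, x3, x1); out.j = own outer ports


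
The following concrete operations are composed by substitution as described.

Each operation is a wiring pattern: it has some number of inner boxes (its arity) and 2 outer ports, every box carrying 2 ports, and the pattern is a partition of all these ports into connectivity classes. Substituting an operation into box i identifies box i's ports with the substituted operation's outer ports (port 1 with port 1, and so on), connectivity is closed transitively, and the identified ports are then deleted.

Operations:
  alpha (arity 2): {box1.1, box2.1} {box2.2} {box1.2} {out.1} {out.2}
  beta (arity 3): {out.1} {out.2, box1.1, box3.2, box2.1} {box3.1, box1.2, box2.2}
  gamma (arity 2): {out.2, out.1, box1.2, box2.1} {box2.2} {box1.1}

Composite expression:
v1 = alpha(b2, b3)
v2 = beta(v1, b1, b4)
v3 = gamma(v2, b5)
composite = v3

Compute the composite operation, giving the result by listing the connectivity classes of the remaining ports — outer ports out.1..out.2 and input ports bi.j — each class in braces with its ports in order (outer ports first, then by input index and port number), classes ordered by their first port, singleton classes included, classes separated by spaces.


{out.1, out.2, b1.1, b4.2, b5.1} {b1.2, b4.1} {b2.1, b3.1} {b2.2} {b3.2} {b5.2}

After gluing at gamma, chains via deleted ports link the b-ports.
alpha over (b2, b3) gives {out.1} {out.2} {b2.1, b3.1} {b2.2} {b3.2}, out.j being that stage's outer ports
beta over (b2, b3, b1, b4) gives {out.1} {out.2, b1.1, b4.2} {b1.2, b4.1} {b2.1, b3.1} {b2.2} {b3.2}, out.j being that stage's outer ports
gamma over (b2, b3, b1, b4, b5) gives {out.1, out.2, b1.1, b4.2, b5.1} {b1.2, b4.1} {b2.1, b3.1} {b2.2} {b3.2} {b5.2}, out.j being that stage's outer ports


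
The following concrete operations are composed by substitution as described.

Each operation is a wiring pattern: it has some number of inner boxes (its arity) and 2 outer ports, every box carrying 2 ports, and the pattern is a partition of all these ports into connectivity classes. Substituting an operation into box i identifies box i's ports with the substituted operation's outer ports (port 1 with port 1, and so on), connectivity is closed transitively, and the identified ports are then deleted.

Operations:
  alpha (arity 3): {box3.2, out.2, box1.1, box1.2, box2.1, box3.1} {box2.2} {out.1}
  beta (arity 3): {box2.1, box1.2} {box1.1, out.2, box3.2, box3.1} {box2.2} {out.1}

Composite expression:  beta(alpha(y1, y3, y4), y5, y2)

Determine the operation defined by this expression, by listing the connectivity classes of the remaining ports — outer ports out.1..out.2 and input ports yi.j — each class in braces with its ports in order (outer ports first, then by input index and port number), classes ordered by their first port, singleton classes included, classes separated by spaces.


{out.1} {out.2, y2.1, y2.2} {y1.1, y1.2, y3.1, y4.1, y4.2, y5.1} {y3.2} {y5.2}

Two ports join when wires chain via beta-identified ports.
alpha over (y1, y3, y4) gives {out.1} {out.2, y1.1, y1.2, y3.1, y4.1, y4.2} {y3.2}, out.j being that stage's outer ports
beta over (y1, y3, y4, y5, y2) gives {out.1} {out.2, y2.1, y2.2} {y1.1, y1.2, y3.1, y4.1, y4.2, y5.1} {y3.2} {y5.2}, out.j being that stage's outer ports


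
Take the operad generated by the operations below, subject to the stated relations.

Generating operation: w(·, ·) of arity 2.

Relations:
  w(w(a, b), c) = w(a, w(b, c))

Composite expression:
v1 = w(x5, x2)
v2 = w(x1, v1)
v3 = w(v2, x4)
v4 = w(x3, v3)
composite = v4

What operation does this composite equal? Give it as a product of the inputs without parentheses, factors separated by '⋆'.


x3 ⋆ x1 ⋆ x5 ⋆ x2 ⋆ x4

The w-tree's shape is irrelevant; the x-reading-order decides.
w(x5, x2) unparenthesizes to x5 ⋆ x2
w(x1, w(x5, x2)) unparenthesizes to x1 ⋆ x5 ⋆ x2
w(w(x1, w(x5, x2)), x4) unparenthesizes to x1 ⋆ x5 ⋆ x2 ⋆ x4
w(x3, w(w(x1, w(x5, x2)), x4)) unparenthesizes to x3 ⋆ x1 ⋆ x5 ⋆ x2 ⋆ x4


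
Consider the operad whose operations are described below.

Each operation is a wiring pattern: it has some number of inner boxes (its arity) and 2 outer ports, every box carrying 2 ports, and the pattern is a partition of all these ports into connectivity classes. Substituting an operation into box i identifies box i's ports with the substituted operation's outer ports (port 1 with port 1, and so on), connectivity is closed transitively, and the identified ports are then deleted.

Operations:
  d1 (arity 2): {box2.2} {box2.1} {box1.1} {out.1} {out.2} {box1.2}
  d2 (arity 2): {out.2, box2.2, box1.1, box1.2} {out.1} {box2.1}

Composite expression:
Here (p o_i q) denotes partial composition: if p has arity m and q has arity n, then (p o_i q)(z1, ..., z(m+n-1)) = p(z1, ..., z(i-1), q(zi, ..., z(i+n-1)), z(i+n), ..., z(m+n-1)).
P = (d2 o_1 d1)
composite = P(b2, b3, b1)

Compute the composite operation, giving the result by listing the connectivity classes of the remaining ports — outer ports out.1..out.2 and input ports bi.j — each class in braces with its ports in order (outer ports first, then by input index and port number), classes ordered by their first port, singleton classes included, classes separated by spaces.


After gluing at d2, chains via deleted ports link the b-ports.
stage d1: inputs (b2, b3), connectivity {out.1} {out.2} {b2.1} {b2.2} {b3.1} {b3.2}, out.j its boundary
stage d2: inputs (b2, b3, b1), connectivity {out.1} {out.2, b1.2} {b1.1} {b2.1} {b2.2} {b3.1} {b3.2}, out.j its boundary

{out.1} {out.2, b1.2} {b1.1} {b2.1} {b2.2} {b3.1} {b3.2}


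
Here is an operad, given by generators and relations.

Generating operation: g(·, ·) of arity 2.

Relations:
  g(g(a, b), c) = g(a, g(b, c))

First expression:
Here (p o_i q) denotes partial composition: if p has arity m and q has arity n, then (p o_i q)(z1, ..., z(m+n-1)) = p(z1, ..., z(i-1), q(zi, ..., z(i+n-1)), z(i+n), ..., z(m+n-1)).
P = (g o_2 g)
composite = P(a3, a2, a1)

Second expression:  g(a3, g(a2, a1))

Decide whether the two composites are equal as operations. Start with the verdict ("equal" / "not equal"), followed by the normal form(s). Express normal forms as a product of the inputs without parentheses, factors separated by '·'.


equal; both compose to a3 · a2 · a1

The first expression reduces to a3 · a2 · a1
The second expression reduces to a3 · a2 · a1
Same normal form: equal.


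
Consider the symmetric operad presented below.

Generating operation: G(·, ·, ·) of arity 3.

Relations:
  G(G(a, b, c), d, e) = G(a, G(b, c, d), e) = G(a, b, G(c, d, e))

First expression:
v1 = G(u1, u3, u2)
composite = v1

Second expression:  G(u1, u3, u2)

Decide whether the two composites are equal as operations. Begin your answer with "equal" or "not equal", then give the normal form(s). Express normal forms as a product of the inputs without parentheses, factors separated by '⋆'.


The first expression, normalized: u1 ⋆ u3 ⋆ u2
The second expression, normalized: u1 ⋆ u3 ⋆ u2
The forms coincide; equal.

equal; the common form is u1 ⋆ u3 ⋆ u2


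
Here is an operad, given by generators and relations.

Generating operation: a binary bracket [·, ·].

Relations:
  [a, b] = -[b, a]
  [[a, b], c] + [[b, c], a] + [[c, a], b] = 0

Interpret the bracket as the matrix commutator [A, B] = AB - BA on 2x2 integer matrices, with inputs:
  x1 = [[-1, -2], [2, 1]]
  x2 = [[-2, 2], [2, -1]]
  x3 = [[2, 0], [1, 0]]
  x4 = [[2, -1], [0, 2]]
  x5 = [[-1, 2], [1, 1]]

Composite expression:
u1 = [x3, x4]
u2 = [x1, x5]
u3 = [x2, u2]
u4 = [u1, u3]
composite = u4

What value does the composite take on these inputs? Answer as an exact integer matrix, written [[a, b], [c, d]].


[[52, 112], [52, -52]]

[x3, x4] = [[1, -2], [0, -1]]
[x1, x5] = [[-6, -8], [-2, 6]]
[x2, [x1, x5]] = [[12, 32], [-26, -12]]
[[x3, x4], [x2, [x1, x5]]] = [[52, 112], [52, -52]]


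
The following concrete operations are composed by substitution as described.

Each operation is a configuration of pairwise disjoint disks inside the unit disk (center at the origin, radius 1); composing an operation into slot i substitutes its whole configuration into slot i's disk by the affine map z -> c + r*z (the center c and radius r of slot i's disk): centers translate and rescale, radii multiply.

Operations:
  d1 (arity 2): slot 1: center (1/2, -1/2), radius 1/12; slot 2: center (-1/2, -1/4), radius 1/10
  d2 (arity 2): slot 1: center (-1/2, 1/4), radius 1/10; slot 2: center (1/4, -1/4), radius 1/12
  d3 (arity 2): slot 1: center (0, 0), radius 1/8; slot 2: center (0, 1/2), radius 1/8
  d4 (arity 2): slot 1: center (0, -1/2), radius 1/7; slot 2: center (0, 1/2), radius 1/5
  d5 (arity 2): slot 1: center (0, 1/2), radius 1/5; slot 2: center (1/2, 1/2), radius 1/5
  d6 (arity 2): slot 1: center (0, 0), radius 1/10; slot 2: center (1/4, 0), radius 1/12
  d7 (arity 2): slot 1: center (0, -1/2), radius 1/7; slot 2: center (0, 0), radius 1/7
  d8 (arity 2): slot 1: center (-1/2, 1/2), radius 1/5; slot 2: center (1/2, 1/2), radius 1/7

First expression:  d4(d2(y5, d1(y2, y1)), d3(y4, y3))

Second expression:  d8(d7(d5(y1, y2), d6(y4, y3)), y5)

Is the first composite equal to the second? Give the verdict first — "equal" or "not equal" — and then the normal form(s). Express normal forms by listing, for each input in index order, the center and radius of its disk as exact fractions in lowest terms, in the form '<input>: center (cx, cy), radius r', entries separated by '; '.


not equal; first: y1: center (5/168, -181/336), radius 1/840; y2: center (1/24, -13/24), radius 1/1008; y3: center (0, 3/5), radius 1/40; y4: center (0, 1/2), radius 1/40; y5: center (-1/14, -13/28), radius 1/70; second: y1: center (-1/2, 29/70), radius 1/175; y2: center (-17/35, 29/70), radius 1/175; y3: center (-69/140, 1/2), radius 1/420; y4: center (-1/2, 1/2), radius 1/350; y5: center (1/2, 1/2), radius 1/7

Normal form of the first expression: y1: center (5/168, -181/336), radius 1/840; y2: center (1/24, -13/24), radius 1/1008; y3: center (0, 3/5), radius 1/40; y4: center (0, 1/2), radius 1/40; y5: center (-1/14, -13/28), radius 1/70
Normal form of the second expression: y1: center (-1/2, 29/70), radius 1/175; y2: center (-17/35, 29/70), radius 1/175; y3: center (-69/140, 1/2), radius 1/420; y4: center (-1/2, 1/2), radius 1/350; y5: center (1/2, 1/2), radius 1/7
Distinct normal forms: not equal.


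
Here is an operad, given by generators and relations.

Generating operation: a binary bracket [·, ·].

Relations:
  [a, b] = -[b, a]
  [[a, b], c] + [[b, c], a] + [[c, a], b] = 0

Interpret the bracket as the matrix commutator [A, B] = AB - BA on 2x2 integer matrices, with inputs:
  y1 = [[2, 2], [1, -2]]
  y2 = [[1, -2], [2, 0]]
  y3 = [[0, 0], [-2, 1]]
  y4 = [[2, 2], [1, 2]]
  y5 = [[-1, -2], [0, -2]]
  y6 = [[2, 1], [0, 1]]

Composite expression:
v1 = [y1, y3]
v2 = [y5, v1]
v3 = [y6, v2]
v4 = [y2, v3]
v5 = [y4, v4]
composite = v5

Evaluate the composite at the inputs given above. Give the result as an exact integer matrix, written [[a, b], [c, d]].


[[-56, 168], [-84, 56]]

[y1, y3] = [[-4, 2], [7, 4]]
[y5, [y1, y3]] = [[-14, -14], [-7, 14]]
[y6, [y5, [y1, y3]]] = [[-7, 14], [7, 7]]
[y2, [y6, [y5, [y1, y3]]]] = [[-42, -14], [-35, 42]]
[y4, [y2, [y6, [y5, [y1, y3]]]]] = [[-56, 168], [-84, 56]]


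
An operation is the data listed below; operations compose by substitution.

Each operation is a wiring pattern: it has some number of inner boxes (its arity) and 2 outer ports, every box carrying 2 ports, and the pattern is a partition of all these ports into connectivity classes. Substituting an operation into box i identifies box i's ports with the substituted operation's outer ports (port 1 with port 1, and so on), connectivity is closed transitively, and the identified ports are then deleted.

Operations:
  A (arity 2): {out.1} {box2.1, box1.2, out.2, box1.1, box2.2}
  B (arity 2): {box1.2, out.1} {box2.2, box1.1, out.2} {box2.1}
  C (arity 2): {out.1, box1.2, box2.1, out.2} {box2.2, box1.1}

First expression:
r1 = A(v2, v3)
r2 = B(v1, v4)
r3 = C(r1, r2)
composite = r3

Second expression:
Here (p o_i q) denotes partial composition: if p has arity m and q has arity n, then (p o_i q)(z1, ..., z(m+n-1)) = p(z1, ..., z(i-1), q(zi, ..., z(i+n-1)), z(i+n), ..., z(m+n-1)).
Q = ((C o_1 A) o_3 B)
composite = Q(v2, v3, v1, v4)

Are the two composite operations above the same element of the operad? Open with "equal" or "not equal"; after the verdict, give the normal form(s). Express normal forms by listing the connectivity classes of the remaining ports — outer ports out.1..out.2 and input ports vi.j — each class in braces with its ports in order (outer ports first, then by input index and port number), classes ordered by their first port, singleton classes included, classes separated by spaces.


In normal form, the first expression is {out.1, out.2, v1.2, v2.1, v2.2, v3.1, v3.2} {v1.1, v4.2} {v4.1}
In normal form, the second expression is {out.1, out.2, v1.2, v2.1, v2.2, v3.1, v3.2} {v1.1, v4.2} {v4.1}
One common form — equal.

equal; both compose to {out.1, out.2, v1.2, v2.1, v2.2, v3.1, v3.2} {v1.1, v4.2} {v4.1}


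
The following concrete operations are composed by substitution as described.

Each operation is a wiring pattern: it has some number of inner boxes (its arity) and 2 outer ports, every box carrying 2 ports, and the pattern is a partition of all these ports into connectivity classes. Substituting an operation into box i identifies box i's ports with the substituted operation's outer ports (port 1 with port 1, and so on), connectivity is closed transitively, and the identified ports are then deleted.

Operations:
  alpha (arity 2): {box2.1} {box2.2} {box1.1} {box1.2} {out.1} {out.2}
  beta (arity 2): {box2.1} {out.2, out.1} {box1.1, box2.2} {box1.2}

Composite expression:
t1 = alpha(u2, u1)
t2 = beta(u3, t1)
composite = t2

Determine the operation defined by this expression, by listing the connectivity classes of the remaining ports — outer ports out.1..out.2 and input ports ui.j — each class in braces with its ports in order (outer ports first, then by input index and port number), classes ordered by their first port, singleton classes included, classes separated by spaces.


Treat the ports identified at beta as solder joints: merge, then drop.
alpha over (u2, u1) gives {out.1} {out.2} {u1.1} {u1.2} {u2.1} {u2.2}, out.j being that stage's outer ports
beta over (u3, u2, u1) gives {out.1, out.2} {u1.1} {u1.2} {u2.1} {u2.2} {u3.1} {u3.2}, out.j being that stage's outer ports

{out.1, out.2} {u1.1} {u1.2} {u2.1} {u2.2} {u3.1} {u3.2}


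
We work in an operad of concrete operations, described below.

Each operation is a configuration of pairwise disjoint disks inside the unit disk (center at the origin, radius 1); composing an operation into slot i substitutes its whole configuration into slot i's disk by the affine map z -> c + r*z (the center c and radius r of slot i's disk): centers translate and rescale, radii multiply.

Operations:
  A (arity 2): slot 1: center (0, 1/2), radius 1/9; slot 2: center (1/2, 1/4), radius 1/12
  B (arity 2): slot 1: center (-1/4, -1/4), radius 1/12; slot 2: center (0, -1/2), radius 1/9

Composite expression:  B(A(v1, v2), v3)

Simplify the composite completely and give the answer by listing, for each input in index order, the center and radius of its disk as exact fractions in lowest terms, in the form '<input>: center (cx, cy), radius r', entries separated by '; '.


v1: center (-1/4, -5/24), radius 1/108; v2: center (-5/24, -11/48), radius 1/144; v3: center (0, -1/2), radius 1/9

Affine substitution under B: radii multiply and v-centers shift.
v1 passes through 2 substitutions, ending at center (-1/4, -5/24), radius 1/108
v2 passes through 2 substitutions, ending at center (-5/24, -11/48), radius 1/144
v3 passes through 1 substitution, ending at center (0, -1/2), radius 1/9
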